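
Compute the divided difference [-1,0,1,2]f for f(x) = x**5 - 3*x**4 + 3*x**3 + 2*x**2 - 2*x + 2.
2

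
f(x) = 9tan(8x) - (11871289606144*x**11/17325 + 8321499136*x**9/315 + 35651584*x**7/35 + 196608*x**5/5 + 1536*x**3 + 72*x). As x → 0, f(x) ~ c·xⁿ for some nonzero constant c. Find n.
13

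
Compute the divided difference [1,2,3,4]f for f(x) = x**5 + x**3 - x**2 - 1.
66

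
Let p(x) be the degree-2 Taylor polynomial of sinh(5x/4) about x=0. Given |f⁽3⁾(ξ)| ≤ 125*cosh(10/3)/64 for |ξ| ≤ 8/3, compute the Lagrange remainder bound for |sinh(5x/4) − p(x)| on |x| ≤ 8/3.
500*cosh(10/3)/81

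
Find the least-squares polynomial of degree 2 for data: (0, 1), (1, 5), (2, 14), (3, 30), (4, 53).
43/35 + (3/70)x + (45/14)x²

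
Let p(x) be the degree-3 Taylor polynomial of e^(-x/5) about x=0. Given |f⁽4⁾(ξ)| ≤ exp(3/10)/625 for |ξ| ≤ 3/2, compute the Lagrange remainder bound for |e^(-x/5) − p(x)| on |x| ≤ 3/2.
27*exp(3/10)/80000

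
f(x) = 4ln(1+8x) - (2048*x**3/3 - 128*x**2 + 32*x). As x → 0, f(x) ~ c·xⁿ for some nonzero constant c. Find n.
4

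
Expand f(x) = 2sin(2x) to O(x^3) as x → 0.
4*x + O(x**3)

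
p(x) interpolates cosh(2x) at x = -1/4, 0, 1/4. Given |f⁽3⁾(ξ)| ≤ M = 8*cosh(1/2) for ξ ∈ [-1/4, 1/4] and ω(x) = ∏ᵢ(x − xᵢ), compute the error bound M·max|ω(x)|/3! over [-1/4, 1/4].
sqrt(3)*cosh(1/2)/216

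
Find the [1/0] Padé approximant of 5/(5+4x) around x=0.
1 - 4*x/5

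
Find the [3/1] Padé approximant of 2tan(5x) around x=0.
250*x**3/3 + 10*x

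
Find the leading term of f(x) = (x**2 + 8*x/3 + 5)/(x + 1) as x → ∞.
x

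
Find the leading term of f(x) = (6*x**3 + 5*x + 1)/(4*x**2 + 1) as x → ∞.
3*x/2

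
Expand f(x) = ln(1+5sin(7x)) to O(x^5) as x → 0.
35*x - 1225*x**2/2 + 84035*x**3/6 - 4381825*x**4/12 + O(x**5)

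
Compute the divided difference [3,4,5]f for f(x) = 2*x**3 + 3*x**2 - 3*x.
27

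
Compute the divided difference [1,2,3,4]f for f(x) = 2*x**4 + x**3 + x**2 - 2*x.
21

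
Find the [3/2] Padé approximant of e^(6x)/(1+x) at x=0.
(72*x**3/35 + 18*x**2/5 + 99*x/35 + 1)/(51*x**2/35 - 76*x/35 + 1)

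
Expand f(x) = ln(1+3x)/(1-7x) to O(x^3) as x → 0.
3*x + 33*x**2/2 + O(x**3)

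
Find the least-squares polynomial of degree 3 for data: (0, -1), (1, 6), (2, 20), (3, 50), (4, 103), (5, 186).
-58/63 + (998/189)x + (8/63)x² + (34/27)x³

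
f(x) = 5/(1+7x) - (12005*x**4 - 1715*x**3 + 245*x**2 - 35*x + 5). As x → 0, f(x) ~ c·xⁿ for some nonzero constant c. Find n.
5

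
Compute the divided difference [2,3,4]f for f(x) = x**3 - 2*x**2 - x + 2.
7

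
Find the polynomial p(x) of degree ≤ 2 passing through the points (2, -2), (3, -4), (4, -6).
2 - 2*x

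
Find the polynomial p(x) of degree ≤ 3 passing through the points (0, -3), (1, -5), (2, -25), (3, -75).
-2*x**3 - 3*x**2 + 3*x - 3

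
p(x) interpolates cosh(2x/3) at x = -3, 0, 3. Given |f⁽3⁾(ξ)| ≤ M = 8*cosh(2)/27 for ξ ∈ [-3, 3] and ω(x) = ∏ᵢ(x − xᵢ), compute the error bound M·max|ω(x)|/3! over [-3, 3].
8*sqrt(3)*cosh(2)/27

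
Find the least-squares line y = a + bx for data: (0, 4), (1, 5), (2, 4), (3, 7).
a = 19/5, b = 4/5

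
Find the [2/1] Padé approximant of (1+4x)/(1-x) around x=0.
(4*x + 1)/(1 - x)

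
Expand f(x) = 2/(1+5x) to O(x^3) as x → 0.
2 - 10*x + 50*x**2 + O(x**3)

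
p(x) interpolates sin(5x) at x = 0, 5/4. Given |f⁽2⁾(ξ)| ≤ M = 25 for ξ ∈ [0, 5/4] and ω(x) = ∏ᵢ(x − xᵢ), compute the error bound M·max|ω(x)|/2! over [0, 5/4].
625/128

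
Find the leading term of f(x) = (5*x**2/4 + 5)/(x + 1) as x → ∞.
5*x/4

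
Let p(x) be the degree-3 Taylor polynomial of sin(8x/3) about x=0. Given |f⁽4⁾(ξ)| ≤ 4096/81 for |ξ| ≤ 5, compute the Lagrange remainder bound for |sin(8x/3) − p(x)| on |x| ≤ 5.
320000/243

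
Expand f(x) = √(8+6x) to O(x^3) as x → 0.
2*sqrt(2) + 3*sqrt(2)*x/4 - 9*sqrt(2)*x**2/64 + O(x**3)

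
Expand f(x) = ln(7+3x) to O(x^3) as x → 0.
log(7) + 3*x/7 - 9*x**2/98 + O(x**3)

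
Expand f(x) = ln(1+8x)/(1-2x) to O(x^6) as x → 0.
8*x - 16*x**2 + 416*x**3/3 - 2240*x**4/3 + 75904*x**5/15 + O(x**6)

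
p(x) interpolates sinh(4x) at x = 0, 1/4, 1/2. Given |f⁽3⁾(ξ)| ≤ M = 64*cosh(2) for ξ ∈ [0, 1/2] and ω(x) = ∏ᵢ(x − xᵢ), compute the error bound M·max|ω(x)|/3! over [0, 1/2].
sqrt(3)*cosh(2)/27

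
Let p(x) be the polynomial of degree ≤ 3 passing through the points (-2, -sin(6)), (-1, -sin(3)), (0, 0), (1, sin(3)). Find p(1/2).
-sin(6)/16 + 5*sin(3)/8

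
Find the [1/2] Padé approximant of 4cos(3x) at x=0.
4/(9*x**2/2 + 1)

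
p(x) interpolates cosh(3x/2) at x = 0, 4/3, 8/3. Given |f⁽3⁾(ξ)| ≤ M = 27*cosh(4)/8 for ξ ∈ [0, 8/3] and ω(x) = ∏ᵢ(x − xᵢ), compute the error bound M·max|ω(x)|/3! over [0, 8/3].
8*sqrt(3)*cosh(4)/27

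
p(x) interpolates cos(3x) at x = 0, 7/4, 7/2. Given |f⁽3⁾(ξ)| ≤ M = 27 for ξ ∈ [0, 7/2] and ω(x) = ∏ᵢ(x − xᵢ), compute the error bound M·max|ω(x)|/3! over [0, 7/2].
343*sqrt(3)/64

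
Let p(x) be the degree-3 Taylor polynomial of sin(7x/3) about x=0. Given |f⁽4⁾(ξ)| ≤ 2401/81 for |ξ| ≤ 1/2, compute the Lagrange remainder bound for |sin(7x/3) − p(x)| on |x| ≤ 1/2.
2401/31104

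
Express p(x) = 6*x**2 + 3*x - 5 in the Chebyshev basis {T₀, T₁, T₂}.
(-2)T₀ + (3)T₁ + (3)T₂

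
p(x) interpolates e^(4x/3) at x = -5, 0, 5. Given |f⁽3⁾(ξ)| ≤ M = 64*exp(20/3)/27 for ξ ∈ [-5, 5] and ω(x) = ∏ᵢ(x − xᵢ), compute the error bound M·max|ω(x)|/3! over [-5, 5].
8000*sqrt(3)*exp(20/3)/729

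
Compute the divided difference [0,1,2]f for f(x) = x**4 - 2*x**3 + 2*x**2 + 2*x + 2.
3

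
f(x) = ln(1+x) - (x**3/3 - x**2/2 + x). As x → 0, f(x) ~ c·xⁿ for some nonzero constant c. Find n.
4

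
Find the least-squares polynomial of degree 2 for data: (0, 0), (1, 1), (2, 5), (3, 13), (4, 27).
2/7 + (-69/35)x + (15/7)x²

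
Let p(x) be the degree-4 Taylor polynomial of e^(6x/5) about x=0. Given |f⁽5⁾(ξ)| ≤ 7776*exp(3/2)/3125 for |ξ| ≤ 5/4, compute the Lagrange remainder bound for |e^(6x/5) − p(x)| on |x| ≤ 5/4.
81*exp(3/2)/1280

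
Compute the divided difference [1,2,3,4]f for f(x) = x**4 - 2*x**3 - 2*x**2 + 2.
8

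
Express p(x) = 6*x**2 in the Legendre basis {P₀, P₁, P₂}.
(2)P₀ + (4)P₂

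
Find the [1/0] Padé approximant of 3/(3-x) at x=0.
x/3 + 1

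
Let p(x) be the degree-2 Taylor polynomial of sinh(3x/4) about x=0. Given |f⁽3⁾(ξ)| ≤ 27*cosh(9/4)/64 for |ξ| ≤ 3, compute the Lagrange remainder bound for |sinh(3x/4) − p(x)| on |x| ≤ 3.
243*cosh(9/4)/128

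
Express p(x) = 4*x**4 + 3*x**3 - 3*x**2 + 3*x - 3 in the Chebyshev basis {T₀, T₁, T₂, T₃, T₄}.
(-3)T₀ + (21/4)T₁ + (1/2)T₂ + (3/4)T₃ + (1/2)T₄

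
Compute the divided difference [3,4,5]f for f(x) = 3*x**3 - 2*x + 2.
36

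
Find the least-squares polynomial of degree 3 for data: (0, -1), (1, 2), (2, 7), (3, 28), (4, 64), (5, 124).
-13/18 + (625/756)x + (-8/63)x² + (107/108)x³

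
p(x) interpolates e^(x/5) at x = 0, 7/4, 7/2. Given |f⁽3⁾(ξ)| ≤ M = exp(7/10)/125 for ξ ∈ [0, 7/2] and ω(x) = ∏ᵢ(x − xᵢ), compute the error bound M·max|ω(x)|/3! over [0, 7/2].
343*sqrt(3)*exp(7/10)/216000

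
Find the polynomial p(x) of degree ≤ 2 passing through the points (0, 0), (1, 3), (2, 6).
3*x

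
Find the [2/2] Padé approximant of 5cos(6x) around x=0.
(5 - 75*x**2)/(3*x**2 + 1)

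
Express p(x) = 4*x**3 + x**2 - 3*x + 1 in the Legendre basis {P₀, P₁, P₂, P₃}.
(4/3)P₀ + (-3/5)P₁ + (2/3)P₂ + (8/5)P₃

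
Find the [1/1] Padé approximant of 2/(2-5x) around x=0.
1/(1 - 5*x/2)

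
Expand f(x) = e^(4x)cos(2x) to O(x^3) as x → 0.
1 + 4*x + 6*x**2 + O(x**3)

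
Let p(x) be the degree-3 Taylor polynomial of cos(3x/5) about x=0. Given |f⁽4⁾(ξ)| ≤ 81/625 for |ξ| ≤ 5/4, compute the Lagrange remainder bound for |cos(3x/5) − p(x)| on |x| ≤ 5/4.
27/2048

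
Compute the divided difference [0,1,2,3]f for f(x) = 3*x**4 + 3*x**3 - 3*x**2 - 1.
21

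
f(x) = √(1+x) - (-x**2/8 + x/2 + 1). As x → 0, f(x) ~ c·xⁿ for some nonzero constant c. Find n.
3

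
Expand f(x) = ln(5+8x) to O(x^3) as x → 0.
log(5) + 8*x/5 - 32*x**2/25 + O(x**3)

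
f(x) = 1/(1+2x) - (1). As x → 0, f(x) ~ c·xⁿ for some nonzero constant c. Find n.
1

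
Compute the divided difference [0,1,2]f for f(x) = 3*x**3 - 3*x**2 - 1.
6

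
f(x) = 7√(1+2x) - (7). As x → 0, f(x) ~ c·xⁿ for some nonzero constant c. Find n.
1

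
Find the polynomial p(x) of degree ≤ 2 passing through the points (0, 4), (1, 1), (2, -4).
-x**2 - 2*x + 4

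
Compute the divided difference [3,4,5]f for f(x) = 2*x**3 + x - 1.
24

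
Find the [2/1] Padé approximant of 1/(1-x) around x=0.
1/(1 - x)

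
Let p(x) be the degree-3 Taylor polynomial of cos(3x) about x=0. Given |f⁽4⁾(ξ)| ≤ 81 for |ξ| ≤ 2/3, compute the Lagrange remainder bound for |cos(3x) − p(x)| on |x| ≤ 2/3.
2/3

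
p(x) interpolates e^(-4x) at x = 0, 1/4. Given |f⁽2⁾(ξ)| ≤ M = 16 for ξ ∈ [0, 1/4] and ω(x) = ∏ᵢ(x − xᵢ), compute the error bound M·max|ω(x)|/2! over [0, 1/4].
1/8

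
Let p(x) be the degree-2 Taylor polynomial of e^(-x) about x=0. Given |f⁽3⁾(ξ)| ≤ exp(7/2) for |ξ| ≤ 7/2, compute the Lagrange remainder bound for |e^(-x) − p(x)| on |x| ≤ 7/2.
343*exp(7/2)/48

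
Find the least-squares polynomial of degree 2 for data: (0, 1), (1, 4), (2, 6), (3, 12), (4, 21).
52/35 + (8/35)x + (8/7)x²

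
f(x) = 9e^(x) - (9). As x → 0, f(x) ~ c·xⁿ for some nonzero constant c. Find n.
1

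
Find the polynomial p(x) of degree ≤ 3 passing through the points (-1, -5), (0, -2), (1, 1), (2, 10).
x**3 + 2*x - 2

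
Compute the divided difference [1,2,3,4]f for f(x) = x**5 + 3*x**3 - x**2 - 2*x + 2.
68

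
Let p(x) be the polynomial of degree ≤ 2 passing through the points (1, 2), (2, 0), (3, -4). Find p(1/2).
9/4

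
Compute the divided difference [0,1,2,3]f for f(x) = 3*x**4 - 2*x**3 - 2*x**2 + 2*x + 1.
16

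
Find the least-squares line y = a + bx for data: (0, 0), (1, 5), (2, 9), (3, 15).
a = -1/10, b = 49/10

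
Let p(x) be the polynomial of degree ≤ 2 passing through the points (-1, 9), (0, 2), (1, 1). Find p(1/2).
3/4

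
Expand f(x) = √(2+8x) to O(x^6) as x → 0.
sqrt(2) + 2*sqrt(2)*x - 2*sqrt(2)*x**2 + 4*sqrt(2)*x**3 - 10*sqrt(2)*x**4 + 28*sqrt(2)*x**5 + O(x**6)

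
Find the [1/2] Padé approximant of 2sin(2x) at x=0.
4*x/(2*x**2/3 + 1)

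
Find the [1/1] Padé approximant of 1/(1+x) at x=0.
1/(x + 1)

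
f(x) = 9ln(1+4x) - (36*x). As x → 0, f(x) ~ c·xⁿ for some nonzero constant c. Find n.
2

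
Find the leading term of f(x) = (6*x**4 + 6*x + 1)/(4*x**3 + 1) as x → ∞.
3*x/2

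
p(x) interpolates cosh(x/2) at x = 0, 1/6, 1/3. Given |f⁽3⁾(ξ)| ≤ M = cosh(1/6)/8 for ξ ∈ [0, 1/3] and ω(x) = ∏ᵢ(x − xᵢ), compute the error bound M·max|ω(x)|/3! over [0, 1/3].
sqrt(3)*cosh(1/6)/46656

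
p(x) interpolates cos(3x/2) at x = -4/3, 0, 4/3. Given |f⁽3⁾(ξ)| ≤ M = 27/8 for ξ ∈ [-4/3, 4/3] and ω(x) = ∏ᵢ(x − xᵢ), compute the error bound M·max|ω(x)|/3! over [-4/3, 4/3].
8*sqrt(3)/27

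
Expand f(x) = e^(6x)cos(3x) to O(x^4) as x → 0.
1 + 6*x + 27*x**2/2 + 9*x**3 + O(x**4)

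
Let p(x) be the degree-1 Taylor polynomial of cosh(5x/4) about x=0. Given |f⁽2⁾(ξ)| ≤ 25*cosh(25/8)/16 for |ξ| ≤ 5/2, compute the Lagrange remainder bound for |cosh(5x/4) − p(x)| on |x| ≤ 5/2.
625*cosh(25/8)/128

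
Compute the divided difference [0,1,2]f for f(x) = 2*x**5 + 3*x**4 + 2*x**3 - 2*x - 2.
57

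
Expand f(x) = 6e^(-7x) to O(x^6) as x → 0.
6 - 42*x + 147*x**2 - 343*x**3 + 2401*x**4/4 - 16807*x**5/20 + O(x**6)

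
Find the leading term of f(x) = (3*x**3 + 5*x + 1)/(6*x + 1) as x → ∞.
x**2/2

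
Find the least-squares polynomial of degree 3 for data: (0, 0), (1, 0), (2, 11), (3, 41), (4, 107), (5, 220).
-1/6 + (169/252)x + (-85/42)x² + (77/36)x³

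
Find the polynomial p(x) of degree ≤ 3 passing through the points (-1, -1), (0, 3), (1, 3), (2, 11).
2*x**3 - 2*x**2 + 3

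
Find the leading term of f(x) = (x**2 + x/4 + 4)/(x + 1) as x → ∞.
x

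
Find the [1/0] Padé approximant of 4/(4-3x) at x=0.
3*x/4 + 1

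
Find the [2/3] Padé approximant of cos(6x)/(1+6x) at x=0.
(1 - 15*x**2)/(18*x**3 + 3*x**2 + 6*x + 1)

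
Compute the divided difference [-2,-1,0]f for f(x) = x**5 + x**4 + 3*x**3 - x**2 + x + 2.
-18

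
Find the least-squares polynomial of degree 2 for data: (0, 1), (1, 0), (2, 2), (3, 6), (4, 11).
4/5 + (-7/5)x + x²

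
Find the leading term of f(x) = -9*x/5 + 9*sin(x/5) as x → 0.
-3*x**3/250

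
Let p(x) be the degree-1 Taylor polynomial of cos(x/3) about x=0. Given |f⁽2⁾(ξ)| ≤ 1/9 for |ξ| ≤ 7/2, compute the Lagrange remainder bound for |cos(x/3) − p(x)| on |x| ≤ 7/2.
49/72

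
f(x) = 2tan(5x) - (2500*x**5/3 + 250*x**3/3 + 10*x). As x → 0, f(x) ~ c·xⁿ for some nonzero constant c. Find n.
7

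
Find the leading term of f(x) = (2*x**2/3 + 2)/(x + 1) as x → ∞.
2*x/3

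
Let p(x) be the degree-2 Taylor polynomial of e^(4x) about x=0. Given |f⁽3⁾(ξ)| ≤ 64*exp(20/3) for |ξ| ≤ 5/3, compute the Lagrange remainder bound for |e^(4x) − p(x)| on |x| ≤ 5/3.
4000*exp(20/3)/81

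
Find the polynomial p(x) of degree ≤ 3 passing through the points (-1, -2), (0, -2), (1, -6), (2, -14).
-2*x**2 - 2*x - 2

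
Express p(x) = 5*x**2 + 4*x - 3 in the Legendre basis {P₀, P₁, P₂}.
(-4/3)P₀ + (4)P₁ + (10/3)P₂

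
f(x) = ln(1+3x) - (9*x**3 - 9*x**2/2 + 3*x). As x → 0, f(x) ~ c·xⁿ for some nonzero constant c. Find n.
4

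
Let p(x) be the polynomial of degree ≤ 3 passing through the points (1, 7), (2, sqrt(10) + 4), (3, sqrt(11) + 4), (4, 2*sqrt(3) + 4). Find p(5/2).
-sqrt(3)/8 + 9*sqrt(10)/16 + 9*sqrt(11)/16 + 61/16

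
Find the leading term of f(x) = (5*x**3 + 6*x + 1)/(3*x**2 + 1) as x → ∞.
5*x/3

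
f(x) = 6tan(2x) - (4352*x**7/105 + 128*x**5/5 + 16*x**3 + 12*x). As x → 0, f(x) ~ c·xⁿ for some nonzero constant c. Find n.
9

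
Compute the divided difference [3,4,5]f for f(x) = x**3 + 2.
12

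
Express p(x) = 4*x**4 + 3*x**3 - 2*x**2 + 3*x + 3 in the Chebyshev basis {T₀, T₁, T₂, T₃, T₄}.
(7/2)T₀ + (21/4)T₁ + T₂ + (3/4)T₃ + (1/2)T₄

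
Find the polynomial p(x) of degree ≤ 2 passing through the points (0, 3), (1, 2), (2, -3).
-2*x**2 + x + 3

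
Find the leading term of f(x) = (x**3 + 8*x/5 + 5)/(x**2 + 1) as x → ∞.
x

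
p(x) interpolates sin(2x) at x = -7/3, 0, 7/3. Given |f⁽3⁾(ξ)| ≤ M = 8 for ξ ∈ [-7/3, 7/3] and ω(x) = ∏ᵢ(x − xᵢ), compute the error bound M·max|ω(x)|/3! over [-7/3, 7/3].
2744*sqrt(3)/729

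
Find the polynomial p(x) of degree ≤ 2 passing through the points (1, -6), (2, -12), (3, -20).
-x**2 - 3*x - 2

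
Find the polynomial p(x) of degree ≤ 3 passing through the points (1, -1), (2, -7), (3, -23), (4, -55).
-x**3 + x**2 - 2*x + 1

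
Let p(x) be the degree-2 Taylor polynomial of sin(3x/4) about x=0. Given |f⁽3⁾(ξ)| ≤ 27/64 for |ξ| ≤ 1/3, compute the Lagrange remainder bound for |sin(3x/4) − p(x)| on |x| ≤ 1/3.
1/384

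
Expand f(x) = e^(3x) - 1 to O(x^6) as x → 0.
3*x + 9*x**2/2 + 9*x**3/2 + 27*x**4/8 + 81*x**5/40 + O(x**6)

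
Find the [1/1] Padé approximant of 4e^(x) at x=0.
(2*x + 4)/(1 - x/2)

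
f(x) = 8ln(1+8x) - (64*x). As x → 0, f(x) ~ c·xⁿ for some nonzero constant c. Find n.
2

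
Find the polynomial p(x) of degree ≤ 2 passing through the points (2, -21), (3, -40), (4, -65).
-3*x**2 - 4*x - 1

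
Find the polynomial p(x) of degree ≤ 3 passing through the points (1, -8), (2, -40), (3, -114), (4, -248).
-3*x**3 - 3*x**2 - 2*x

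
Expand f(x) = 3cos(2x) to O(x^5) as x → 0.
3 - 6*x**2 + 2*x**4 + O(x**5)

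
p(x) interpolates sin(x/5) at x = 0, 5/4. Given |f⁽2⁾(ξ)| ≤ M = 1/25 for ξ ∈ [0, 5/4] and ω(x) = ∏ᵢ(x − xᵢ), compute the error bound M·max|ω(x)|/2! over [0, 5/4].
1/128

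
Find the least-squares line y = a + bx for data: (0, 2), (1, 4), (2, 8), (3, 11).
a = 8/5, b = 31/10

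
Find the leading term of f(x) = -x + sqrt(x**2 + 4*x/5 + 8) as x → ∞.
2/5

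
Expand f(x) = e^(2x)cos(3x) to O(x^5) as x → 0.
1 + 2*x - 5*x**2/2 - 23*x**3/3 - 119*x**4/24 + O(x**5)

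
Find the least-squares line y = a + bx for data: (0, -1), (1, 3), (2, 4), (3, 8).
a = -7/10, b = 14/5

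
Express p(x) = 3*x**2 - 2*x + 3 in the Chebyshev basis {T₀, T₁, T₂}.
(9/2)T₀ + (-2)T₁ + (3/2)T₂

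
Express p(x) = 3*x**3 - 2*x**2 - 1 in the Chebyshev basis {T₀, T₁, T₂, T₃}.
(-2)T₀ + (9/4)T₁ - T₂ + (3/4)T₃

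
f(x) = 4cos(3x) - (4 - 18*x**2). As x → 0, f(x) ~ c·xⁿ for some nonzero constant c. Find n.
4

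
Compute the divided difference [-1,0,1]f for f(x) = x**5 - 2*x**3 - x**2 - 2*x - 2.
-1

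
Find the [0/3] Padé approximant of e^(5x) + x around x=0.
1/(-521*x**3/6 + 47*x**2/2 - 6*x + 1)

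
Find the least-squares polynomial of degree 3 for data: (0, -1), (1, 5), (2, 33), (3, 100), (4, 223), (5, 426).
-11/9 + (161/54)x + (25/36)x² + (341/108)x³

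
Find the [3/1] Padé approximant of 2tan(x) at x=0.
2*x*(x**2 + 3)/3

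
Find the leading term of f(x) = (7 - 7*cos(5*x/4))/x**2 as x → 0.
175/32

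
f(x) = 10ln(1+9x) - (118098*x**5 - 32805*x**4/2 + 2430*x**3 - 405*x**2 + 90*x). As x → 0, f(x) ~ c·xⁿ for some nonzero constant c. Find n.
6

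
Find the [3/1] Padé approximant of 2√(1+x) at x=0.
(-x**3/32 + 3*x**2/8 + 9*x/4 + 2)/(5*x/8 + 1)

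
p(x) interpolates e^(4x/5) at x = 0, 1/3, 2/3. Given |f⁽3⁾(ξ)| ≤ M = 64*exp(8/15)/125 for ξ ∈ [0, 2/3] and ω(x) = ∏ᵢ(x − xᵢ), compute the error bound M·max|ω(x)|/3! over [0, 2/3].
64*sqrt(3)*exp(8/15)/91125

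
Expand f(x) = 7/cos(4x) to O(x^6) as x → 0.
7 + 56*x**2 + 1120*x**4/3 + O(x**6)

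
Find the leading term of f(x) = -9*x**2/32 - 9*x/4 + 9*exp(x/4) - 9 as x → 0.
3*x**3/128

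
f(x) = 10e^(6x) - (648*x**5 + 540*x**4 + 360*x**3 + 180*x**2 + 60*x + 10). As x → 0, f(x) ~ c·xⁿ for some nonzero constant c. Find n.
6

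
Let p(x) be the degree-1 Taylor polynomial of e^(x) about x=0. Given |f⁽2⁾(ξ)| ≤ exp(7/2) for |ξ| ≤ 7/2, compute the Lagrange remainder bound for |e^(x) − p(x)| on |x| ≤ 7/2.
49*exp(7/2)/8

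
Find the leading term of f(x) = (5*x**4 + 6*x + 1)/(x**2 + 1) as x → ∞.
5*x**2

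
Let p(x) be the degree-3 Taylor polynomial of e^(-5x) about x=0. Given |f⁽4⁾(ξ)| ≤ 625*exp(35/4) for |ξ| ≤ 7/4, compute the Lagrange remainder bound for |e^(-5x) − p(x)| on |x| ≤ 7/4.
1500625*exp(35/4)/6144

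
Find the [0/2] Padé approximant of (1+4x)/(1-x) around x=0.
1/(20*x**2 - 5*x + 1)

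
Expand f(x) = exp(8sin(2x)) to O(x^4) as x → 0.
1 + 16*x + 128*x**2 + 672*x**3 + O(x**4)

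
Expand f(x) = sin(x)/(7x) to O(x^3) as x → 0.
1/7 - x**2/42 + O(x**3)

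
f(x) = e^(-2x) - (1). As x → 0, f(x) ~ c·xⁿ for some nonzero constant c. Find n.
1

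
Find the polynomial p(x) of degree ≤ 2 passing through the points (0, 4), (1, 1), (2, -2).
4 - 3*x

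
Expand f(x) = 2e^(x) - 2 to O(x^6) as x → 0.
2*x + x**2 + x**3/3 + x**4/12 + x**5/60 + O(x**6)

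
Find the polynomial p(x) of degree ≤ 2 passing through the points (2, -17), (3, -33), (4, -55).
-3*x**2 - x - 3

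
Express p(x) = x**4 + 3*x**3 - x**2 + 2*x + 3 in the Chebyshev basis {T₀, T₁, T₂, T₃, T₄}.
(23/8)T₀ + (17/4)T₁ + (3/4)T₃ + (1/8)T₄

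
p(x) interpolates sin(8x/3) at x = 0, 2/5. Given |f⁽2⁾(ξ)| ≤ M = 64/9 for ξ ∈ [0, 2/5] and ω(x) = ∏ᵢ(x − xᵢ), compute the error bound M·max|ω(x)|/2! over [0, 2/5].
32/225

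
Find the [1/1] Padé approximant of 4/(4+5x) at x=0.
1/(5*x/4 + 1)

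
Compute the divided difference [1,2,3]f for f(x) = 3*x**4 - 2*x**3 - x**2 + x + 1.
62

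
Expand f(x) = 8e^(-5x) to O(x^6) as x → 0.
8 - 40*x + 100*x**2 - 500*x**3/3 + 625*x**4/3 - 625*x**5/3 + O(x**6)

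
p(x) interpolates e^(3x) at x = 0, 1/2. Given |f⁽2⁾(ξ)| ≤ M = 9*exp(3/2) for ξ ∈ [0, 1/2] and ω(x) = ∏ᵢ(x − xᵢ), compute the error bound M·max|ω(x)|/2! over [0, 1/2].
9*exp(3/2)/32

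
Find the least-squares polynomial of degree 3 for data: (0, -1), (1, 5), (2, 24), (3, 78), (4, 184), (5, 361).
-109/126 + (3361/756)x + (-277/126)x² + (341/108)x³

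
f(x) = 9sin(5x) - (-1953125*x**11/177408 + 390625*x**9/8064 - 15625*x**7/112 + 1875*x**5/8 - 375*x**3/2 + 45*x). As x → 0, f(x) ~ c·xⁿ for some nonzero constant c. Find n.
13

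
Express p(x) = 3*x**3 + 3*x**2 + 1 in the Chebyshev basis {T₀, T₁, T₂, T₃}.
(5/2)T₀ + (9/4)T₁ + (3/2)T₂ + (3/4)T₃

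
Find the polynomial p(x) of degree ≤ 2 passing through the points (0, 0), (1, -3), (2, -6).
-3*x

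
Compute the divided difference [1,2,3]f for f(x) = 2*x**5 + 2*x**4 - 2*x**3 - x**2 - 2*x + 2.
217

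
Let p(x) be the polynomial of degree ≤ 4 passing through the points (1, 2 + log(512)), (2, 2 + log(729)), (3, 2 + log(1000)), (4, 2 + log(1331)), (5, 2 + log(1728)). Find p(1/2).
2 + log(1677721600000000*11**(25/32)*2**(83/128)*3**(17/128)*5**(55/64)/187183371521817)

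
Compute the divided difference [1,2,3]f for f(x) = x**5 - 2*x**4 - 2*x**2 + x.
38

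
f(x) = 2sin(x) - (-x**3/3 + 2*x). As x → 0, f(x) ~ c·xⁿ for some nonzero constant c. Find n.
5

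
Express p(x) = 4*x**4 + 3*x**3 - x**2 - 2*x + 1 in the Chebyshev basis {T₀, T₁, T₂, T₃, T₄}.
(2)T₀ + (1/4)T₁ + (3/2)T₂ + (3/4)T₃ + (1/2)T₄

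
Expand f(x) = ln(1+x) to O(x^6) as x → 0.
x - x**2/2 + x**3/3 - x**4/4 + x**5/5 + O(x**6)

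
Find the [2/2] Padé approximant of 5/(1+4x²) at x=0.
5/(4*x**2 + 1)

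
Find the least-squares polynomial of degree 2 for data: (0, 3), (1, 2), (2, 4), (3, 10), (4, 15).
94/35 + (-48/35)x + (8/7)x²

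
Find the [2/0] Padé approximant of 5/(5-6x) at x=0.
36*x**2/25 + 6*x/5 + 1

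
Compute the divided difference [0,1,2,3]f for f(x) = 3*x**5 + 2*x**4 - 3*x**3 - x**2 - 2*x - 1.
84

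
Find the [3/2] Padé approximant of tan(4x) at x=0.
(-64*x**3/15 + 4*x)/(1 - 32*x**2/5)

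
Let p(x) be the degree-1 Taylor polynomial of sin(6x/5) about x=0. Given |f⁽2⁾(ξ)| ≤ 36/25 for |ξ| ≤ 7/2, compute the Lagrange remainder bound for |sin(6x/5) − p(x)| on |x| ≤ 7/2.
441/50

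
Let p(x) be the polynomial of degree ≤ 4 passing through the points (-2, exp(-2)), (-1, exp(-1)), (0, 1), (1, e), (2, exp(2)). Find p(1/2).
(-20*e + 3 + 5*(-exp(2) + 18 + 12*e)*exp(2))*exp(-2)/128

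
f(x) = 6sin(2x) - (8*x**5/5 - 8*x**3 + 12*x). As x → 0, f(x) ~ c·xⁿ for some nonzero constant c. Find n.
7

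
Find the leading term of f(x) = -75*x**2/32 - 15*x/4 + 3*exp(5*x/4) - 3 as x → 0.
125*x**3/128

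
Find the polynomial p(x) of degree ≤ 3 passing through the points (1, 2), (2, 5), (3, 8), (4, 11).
3*x - 1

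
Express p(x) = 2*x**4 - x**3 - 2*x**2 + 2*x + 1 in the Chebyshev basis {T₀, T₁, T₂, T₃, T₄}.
(3/4)T₀ + (5/4)T₁ + (-1/4)T₃ + (1/4)T₄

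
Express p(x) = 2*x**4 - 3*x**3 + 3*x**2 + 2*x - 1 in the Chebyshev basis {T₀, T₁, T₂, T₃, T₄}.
(5/4)T₀ + (-1/4)T₁ + (5/2)T₂ + (-3/4)T₃ + (1/4)T₄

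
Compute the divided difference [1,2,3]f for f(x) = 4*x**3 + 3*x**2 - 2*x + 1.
27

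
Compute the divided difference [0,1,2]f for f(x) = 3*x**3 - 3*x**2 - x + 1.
6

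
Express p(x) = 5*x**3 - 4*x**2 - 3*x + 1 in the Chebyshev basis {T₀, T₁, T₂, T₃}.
-T₀ + (3/4)T₁ + (-2)T₂ + (5/4)T₃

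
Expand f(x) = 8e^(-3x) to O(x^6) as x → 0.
8 - 24*x + 36*x**2 - 36*x**3 + 27*x**4 - 81*x**5/5 + O(x**6)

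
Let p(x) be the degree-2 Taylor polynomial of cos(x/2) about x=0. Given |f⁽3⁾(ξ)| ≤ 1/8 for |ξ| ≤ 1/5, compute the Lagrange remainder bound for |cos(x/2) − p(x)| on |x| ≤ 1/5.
1/6000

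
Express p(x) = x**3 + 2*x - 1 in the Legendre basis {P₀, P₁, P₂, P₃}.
-P₀ + (13/5)P₁ + (2/5)P₃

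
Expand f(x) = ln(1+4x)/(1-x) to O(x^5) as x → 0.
4*x - 4*x**2 + 52*x**3/3 - 140*x**4/3 + O(x**5)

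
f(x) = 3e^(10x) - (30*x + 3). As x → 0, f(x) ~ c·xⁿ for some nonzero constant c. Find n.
2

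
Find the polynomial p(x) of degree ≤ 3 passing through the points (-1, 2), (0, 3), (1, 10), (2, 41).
3*x**3 + 3*x**2 + x + 3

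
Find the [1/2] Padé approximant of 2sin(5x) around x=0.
10*x/(25*x**2/6 + 1)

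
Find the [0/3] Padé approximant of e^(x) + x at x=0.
1/(-37*x**3/6 + 7*x**2/2 - 2*x + 1)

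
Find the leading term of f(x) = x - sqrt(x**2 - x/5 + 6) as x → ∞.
1/10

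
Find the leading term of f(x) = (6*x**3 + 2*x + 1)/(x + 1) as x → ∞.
6*x**2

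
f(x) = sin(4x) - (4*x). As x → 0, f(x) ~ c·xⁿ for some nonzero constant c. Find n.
3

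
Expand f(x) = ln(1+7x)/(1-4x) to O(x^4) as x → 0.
7*x + 7*x**2/2 + 385*x**3/3 + O(x**4)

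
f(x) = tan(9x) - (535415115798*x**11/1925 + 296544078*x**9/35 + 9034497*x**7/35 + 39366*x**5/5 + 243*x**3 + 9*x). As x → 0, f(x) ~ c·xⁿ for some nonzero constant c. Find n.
13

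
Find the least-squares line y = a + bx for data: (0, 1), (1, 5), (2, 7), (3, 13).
a = 4/5, b = 19/5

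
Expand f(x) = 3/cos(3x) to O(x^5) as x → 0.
3 + 27*x**2/2 + 405*x**4/8 + O(x**5)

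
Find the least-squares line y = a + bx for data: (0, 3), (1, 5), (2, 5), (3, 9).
a = 14/5, b = 9/5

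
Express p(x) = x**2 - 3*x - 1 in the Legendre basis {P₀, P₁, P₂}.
(-2/3)P₀ + (-3)P₁ + (2/3)P₂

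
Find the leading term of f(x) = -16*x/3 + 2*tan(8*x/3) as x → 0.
1024*x**3/81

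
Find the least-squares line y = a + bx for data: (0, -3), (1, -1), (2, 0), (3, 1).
a = -27/10, b = 13/10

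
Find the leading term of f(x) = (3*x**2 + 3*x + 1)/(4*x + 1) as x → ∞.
3*x/4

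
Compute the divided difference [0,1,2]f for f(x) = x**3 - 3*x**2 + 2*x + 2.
0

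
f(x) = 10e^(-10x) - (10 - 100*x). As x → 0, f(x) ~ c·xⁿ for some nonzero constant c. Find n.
2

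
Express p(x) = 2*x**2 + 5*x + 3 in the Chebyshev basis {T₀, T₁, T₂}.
(4)T₀ + (5)T₁ + T₂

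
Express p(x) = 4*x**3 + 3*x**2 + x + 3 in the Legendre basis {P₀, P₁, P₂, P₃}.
(4)P₀ + (17/5)P₁ + (2)P₂ + (8/5)P₃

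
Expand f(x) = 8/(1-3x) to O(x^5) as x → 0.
8 + 24*x + 72*x**2 + 216*x**3 + 648*x**4 + O(x**5)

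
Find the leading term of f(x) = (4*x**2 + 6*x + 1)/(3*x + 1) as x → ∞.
4*x/3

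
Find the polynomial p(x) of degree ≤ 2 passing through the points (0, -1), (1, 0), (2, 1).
x - 1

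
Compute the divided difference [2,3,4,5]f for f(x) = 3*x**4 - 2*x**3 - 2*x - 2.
40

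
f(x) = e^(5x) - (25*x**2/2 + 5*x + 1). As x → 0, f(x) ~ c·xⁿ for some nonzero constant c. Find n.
3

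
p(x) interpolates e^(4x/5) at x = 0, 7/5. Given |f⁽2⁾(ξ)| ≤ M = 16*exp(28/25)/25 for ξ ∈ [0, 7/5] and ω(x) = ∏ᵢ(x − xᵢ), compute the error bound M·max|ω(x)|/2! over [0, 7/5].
98*exp(28/25)/625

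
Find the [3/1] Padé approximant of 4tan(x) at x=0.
4*x*(x**2 + 3)/3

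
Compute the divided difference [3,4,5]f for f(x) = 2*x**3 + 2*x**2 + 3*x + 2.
26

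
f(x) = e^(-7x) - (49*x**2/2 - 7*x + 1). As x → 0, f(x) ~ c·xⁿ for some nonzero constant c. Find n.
3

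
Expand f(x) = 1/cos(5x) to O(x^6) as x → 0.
1 + 25*x**2/2 + 3125*x**4/24 + O(x**6)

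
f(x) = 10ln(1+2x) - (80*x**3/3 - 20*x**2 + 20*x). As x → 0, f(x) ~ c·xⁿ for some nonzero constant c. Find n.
4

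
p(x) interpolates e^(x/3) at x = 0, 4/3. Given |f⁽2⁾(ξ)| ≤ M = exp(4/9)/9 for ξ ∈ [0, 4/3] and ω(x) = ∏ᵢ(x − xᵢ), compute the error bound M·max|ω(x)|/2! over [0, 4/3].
2*exp(4/9)/81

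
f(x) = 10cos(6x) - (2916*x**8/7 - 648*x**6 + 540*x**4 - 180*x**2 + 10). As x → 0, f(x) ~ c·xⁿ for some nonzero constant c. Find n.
10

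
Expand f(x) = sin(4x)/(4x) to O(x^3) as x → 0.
1 - 8*x**2/3 + O(x**3)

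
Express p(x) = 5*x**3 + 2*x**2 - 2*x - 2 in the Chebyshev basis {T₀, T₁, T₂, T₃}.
-T₀ + (7/4)T₁ + T₂ + (5/4)T₃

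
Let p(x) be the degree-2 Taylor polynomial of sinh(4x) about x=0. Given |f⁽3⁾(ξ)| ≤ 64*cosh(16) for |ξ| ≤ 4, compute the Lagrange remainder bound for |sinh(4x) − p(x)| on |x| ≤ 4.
2048*cosh(16)/3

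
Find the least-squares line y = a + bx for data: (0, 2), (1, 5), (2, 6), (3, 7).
a = 13/5, b = 8/5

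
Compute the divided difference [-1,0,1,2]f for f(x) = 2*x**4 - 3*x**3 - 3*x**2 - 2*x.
1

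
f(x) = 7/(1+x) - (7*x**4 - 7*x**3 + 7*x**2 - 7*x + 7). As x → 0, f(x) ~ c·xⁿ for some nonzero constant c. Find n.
5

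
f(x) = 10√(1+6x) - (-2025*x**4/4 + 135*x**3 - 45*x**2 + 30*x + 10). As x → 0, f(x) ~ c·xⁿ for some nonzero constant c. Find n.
5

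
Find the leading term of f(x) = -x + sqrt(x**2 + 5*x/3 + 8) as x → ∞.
5/6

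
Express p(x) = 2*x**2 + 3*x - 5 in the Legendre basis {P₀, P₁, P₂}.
(-13/3)P₀ + (3)P₁ + (4/3)P₂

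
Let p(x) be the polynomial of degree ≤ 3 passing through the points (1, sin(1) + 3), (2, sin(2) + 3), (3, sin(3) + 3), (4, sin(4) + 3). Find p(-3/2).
-495*sin(2)/16 + 3 + 385*sin(3)/16 - 105*sin(4)/16 + 231*sin(1)/16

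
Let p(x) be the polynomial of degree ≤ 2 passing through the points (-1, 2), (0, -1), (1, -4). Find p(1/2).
-5/2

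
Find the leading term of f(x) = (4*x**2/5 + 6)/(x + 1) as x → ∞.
4*x/5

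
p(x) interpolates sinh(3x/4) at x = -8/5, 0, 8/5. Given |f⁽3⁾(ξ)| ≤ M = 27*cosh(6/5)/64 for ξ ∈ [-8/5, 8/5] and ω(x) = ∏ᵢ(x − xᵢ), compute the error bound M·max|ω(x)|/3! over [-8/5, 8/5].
8*sqrt(3)*cosh(6/5)/125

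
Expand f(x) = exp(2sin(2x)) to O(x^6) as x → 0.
1 + 4*x + 8*x**2 + 8*x**3 - 184*x**5/15 + O(x**6)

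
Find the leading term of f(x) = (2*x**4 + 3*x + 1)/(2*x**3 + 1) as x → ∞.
x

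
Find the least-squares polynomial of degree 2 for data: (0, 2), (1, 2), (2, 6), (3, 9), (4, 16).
13/7 + (-3/14)x + (13/14)x²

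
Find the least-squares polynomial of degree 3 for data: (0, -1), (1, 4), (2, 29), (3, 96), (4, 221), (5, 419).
-46/63 + (-313/189)x + (95/36)x² + (313/108)x³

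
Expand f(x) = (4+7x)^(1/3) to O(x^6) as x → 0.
2**(2/3) + 7*2**(2/3)*x/12 - 49*2**(2/3)*x**2/144 + 1715*2**(2/3)*x**3/5184 - 12005*2**(2/3)*x**4/31104 + 184877*2**(2/3)*x**5/373248 + O(x**6)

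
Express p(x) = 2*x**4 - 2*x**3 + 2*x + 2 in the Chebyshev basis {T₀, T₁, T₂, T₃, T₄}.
(11/4)T₀ + (1/2)T₁ + T₂ + (-1/2)T₃ + (1/4)T₄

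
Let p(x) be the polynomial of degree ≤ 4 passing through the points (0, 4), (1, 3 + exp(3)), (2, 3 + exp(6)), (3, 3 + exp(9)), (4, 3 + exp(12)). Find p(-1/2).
-45*exp(9)/32 - 105*exp(3)/32 + 699/128 + 189*exp(6)/64 + 35*exp(12)/128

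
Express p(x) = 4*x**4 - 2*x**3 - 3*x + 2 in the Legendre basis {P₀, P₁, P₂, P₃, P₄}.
(14/5)P₀ + (-21/5)P₁ + (16/7)P₂ + (-4/5)P₃ + (32/35)P₄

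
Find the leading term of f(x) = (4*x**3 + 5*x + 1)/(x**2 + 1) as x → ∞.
4*x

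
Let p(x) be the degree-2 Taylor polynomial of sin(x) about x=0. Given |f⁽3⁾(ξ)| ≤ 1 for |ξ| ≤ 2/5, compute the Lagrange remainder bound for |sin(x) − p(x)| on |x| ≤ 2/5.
4/375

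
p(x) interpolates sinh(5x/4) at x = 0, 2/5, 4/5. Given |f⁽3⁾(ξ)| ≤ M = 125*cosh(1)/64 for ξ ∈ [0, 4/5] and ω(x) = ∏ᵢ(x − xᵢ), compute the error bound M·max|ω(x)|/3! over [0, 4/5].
sqrt(3)*cosh(1)/216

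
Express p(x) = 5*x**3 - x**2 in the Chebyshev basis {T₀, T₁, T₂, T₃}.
(-1/2)T₀ + (15/4)T₁ + (-1/2)T₂ + (5/4)T₃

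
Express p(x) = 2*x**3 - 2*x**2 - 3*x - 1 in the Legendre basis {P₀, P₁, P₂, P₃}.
(-5/3)P₀ + (-9/5)P₁ + (-4/3)P₂ + (4/5)P₃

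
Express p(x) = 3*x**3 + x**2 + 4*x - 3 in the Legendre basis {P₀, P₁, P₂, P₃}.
(-8/3)P₀ + (29/5)P₁ + (2/3)P₂ + (6/5)P₃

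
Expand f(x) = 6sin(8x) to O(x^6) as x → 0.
48*x - 512*x**3 + 8192*x**5/5 + O(x**6)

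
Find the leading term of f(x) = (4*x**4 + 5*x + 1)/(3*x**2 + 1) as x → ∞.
4*x**2/3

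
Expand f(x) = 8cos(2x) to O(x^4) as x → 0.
8 - 16*x**2 + O(x**4)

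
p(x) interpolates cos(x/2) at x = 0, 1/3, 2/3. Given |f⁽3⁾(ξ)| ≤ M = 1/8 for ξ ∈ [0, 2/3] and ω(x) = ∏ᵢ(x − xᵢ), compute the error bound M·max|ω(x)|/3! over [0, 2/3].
sqrt(3)/5832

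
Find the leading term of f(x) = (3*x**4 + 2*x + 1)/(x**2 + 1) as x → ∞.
3*x**2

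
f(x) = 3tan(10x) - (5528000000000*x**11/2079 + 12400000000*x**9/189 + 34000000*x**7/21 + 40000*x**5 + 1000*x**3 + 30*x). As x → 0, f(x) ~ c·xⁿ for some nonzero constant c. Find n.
13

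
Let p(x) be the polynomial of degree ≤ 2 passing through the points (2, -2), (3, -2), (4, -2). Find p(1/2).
-2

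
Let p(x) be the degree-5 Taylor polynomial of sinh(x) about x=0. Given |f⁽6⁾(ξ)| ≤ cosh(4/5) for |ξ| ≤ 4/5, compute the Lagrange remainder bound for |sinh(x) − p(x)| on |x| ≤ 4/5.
256*cosh(4/5)/703125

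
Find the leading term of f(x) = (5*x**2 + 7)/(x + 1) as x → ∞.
5*x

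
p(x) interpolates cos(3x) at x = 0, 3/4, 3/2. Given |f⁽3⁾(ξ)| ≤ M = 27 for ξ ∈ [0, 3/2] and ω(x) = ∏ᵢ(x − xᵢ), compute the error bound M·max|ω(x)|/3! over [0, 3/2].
27*sqrt(3)/64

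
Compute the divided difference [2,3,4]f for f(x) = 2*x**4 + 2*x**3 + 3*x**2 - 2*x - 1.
131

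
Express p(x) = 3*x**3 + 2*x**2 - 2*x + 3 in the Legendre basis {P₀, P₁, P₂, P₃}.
(11/3)P₀ + (-1/5)P₁ + (4/3)P₂ + (6/5)P₃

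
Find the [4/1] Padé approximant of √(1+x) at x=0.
(3*x**4/640 - x**3/40 + 9*x**2/40 + 6*x/5 + 1)/(7*x/10 + 1)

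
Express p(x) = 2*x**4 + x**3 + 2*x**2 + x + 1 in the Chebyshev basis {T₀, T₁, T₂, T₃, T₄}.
(11/4)T₀ + (7/4)T₁ + (2)T₂ + (1/4)T₃ + (1/4)T₄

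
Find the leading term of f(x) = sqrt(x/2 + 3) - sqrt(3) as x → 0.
sqrt(3)*x/12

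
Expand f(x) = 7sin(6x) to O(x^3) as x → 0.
42*x + O(x**3)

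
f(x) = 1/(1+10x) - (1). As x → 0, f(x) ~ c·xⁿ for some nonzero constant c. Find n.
1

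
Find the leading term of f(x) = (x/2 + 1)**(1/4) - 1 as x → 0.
x/8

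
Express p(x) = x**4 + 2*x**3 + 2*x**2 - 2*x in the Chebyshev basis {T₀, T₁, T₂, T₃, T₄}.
(11/8)T₀ + (-1/2)T₁ + (3/2)T₂ + (1/2)T₃ + (1/8)T₄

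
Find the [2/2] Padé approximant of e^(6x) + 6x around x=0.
(15*x**2 + 12*x + 1)/(1 - 3*x**2)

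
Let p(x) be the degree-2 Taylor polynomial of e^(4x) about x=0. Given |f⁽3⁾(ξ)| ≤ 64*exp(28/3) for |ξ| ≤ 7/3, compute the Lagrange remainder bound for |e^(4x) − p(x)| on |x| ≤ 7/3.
10976*exp(28/3)/81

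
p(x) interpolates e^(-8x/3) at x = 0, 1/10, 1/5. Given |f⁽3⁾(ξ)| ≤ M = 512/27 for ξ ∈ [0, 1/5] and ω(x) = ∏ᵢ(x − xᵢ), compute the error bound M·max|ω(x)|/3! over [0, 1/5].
64*sqrt(3)/91125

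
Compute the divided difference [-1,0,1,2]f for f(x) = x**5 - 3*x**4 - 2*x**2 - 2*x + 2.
-1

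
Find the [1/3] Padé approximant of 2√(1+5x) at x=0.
(35*x/4 + 2)/(125*x**3/64 - 25*x**2/16 + 15*x/8 + 1)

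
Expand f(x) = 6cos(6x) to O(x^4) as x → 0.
6 - 108*x**2 + O(x**4)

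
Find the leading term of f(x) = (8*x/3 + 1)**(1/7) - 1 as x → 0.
8*x/21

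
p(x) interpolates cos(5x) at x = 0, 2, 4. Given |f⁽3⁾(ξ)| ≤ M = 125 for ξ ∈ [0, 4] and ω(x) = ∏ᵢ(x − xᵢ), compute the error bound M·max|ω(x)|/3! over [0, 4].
1000*sqrt(3)/27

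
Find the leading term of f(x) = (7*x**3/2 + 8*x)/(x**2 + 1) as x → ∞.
7*x/2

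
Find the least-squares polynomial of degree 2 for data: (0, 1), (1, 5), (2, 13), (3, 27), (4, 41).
5/7 + (97/35)x + (13/7)x²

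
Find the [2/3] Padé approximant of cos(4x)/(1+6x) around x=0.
(1 - 20*x**2/3)/(8*x**3 + 4*x**2/3 + 6*x + 1)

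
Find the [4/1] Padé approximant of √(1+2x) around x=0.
(3*x**4/40 - x**3/5 + 9*x**2/10 + 12*x/5 + 1)/(7*x/5 + 1)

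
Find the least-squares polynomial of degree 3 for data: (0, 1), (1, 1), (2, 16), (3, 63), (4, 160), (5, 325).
121/126 + (-925/756)x + (-197/126)x² + (319/108)x³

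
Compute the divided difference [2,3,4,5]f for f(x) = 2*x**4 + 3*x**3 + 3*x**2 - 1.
31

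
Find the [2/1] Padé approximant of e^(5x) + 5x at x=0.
(-25*x**2/6 + 25*x/3 + 1)/(1 - 5*x/3)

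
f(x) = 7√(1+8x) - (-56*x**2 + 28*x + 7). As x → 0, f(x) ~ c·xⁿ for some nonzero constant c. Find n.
3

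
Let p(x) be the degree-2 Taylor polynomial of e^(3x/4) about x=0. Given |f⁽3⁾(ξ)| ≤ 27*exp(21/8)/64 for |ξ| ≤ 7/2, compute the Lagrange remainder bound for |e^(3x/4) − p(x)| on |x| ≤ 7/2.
3087*exp(21/8)/1024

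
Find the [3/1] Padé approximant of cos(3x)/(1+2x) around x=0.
(27*x**3/16 + 9*x**2/4 - 27*x/8 + 1)/(1 - 11*x/8)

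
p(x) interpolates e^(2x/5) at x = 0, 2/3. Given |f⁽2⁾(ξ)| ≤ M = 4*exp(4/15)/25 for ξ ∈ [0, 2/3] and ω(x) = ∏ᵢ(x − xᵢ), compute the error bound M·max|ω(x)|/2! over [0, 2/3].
2*exp(4/15)/225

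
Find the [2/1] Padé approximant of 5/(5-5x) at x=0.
1/(1 - x)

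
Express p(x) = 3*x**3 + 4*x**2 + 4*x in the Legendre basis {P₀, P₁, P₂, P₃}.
(4/3)P₀ + (29/5)P₁ + (8/3)P₂ + (6/5)P₃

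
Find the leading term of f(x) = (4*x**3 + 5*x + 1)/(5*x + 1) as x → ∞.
4*x**2/5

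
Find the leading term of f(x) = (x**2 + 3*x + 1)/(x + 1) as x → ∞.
x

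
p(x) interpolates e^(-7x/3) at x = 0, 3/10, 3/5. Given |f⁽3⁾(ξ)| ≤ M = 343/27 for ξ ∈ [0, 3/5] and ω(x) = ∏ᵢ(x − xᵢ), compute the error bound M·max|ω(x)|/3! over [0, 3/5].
343*sqrt(3)/27000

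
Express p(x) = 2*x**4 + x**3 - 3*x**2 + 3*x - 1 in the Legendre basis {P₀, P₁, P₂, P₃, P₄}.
(-8/5)P₀ + (18/5)P₁ + (-6/7)P₂ + (2/5)P₃ + (16/35)P₄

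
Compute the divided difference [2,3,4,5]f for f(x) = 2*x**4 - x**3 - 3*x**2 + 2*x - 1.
27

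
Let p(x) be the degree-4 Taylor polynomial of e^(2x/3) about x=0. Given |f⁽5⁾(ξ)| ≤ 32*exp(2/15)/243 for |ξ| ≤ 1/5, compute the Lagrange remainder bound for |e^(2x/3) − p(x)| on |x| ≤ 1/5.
4*exp(2/15)/11390625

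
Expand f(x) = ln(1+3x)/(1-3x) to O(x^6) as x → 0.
3*x + 9*x**2/2 + 45*x**3/2 + 189*x**4/4 + 3807*x**5/20 + O(x**6)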